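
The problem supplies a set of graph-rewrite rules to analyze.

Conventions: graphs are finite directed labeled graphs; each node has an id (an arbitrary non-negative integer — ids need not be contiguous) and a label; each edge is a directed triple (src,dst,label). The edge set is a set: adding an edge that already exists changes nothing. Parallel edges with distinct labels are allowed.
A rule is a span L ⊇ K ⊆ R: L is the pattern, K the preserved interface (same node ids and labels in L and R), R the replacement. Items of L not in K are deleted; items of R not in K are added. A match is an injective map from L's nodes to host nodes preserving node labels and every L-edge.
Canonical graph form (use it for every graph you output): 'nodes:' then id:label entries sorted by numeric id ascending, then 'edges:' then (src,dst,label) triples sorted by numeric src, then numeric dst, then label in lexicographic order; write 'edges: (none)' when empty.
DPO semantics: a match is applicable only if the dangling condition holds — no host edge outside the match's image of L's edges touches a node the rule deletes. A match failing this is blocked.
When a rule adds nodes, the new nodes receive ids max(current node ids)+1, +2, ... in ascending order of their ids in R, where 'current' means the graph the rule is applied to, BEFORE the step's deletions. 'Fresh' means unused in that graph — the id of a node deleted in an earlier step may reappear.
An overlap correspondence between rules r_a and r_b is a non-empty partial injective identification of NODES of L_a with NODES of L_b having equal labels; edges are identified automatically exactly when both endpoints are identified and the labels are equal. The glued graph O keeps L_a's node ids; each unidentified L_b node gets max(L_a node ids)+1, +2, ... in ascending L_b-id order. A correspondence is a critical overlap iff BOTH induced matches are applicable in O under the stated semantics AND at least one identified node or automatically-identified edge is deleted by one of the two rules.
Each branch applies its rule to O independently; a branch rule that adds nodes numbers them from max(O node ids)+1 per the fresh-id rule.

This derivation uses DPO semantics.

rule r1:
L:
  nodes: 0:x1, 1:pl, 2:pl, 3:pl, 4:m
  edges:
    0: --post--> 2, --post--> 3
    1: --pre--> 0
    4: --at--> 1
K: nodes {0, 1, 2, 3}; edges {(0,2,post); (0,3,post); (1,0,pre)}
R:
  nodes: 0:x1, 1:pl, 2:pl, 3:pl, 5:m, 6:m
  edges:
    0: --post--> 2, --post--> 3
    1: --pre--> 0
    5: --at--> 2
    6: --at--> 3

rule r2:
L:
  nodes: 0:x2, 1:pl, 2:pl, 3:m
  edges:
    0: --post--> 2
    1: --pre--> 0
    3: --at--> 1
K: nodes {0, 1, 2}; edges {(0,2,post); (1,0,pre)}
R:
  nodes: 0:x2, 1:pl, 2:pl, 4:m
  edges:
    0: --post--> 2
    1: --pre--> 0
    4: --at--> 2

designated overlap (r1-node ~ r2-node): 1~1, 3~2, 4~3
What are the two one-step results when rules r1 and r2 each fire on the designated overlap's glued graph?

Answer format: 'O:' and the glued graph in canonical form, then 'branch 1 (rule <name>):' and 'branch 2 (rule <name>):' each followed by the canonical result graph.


O:
nodes: 0:x1, 1:pl, 2:pl, 3:pl, 4:m, 5:x2
edges: (0,2,post); (0,3,post); (1,0,pre); (1,5,pre); (4,1,at); (5,3,post)
branch 1 (rule r1):
nodes: 0:x1, 1:pl, 2:pl, 3:pl, 5:x2, 6:m, 7:m
edges: (0,2,post); (0,3,post); (1,0,pre); (1,5,pre); (5,3,post); (6,2,at); (7,3,at)
branch 2 (rule r2):
nodes: 0:x1, 1:pl, 2:pl, 3:pl, 5:x2, 6:m
edges: (0,2,post); (0,3,post); (1,0,pre); (1,5,pre); (5,3,post); (6,3,at)


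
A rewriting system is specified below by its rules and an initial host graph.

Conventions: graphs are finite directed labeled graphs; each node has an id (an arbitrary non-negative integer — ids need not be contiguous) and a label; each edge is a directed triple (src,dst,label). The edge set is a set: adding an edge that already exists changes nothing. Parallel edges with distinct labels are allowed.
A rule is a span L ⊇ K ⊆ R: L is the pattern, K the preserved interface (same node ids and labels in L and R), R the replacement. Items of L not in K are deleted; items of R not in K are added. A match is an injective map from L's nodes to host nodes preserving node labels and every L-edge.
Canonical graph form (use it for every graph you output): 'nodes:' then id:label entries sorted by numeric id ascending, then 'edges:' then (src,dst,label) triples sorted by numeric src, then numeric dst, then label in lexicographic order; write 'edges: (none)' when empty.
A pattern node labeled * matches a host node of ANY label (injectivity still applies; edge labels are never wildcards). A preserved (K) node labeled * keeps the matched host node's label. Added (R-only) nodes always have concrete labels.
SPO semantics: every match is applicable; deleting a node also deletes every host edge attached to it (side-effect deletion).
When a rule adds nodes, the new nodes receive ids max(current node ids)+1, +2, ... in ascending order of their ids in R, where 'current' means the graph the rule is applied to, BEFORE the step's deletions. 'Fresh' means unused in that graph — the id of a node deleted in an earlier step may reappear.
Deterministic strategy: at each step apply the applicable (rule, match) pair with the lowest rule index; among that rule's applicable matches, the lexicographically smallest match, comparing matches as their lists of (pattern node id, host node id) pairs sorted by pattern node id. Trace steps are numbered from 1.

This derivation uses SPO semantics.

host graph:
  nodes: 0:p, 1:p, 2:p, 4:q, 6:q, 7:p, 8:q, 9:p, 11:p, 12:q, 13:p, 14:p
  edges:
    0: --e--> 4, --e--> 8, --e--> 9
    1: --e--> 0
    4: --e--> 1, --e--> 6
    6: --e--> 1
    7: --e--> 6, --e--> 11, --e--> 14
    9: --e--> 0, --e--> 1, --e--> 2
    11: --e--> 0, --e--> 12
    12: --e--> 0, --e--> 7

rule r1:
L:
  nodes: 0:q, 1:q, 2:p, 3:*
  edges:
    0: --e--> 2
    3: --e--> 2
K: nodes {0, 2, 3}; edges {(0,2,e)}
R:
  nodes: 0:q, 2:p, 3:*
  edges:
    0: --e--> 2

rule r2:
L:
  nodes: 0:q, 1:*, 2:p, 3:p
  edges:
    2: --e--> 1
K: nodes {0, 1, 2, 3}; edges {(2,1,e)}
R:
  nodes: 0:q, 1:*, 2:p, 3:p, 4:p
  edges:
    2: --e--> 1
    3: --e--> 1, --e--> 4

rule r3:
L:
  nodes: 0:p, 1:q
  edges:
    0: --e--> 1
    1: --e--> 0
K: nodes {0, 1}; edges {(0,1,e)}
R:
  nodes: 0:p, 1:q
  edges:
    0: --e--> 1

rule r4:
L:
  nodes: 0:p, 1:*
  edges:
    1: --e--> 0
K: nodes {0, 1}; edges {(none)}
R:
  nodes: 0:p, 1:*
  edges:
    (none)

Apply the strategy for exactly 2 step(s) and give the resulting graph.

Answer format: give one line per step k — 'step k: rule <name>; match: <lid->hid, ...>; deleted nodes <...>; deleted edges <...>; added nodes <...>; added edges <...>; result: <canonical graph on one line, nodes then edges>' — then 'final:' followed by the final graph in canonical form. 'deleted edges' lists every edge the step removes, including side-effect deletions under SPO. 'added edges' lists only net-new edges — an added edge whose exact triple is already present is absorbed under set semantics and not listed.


step 1: rule r1; match: 0->4, 1->6, 2->1, 3->9; deleted nodes 6; deleted edges (4,6,e); (6,1,e); (7,6,e); (9,1,e); added nodes (none); added edges (none); result: nodes: 0:p, 1:p, 2:p, 4:q, 7:p, 8:q, 9:p, 11:p, 12:q, 13:p, 14:p edges: (0,4,e); (0,8,e); (0,9,e); (1,0,e); (4,1,e); (7,11,e); (7,14,e); (9,0,e); (9,2,e); (11,0,e); (11,12,e); (12,0,e); (12,7,e)
step 2: rule r1; match: 0->12, 1->4, 2->0, 3->1; deleted nodes 4; deleted edges (0,4,e); (1,0,e); (4,1,e); added nodes (none); added edges (none); result: nodes: 0:p, 1:p, 2:p, 7:p, 8:q, 9:p, 11:p, 12:q, 13:p, 14:p edges: (0,8,e); (0,9,e); (7,11,e); (7,14,e); (9,0,e); (9,2,e); (11,0,e); (11,12,e); (12,0,e); (12,7,e)
final:
nodes: 0:p, 1:p, 2:p, 7:p, 8:q, 9:p, 11:p, 12:q, 13:p, 14:p
edges: (0,8,e); (0,9,e); (7,11,e); (7,14,e); (9,0,e); (9,2,e); (11,0,e); (11,12,e); (12,0,e); (12,7,e)


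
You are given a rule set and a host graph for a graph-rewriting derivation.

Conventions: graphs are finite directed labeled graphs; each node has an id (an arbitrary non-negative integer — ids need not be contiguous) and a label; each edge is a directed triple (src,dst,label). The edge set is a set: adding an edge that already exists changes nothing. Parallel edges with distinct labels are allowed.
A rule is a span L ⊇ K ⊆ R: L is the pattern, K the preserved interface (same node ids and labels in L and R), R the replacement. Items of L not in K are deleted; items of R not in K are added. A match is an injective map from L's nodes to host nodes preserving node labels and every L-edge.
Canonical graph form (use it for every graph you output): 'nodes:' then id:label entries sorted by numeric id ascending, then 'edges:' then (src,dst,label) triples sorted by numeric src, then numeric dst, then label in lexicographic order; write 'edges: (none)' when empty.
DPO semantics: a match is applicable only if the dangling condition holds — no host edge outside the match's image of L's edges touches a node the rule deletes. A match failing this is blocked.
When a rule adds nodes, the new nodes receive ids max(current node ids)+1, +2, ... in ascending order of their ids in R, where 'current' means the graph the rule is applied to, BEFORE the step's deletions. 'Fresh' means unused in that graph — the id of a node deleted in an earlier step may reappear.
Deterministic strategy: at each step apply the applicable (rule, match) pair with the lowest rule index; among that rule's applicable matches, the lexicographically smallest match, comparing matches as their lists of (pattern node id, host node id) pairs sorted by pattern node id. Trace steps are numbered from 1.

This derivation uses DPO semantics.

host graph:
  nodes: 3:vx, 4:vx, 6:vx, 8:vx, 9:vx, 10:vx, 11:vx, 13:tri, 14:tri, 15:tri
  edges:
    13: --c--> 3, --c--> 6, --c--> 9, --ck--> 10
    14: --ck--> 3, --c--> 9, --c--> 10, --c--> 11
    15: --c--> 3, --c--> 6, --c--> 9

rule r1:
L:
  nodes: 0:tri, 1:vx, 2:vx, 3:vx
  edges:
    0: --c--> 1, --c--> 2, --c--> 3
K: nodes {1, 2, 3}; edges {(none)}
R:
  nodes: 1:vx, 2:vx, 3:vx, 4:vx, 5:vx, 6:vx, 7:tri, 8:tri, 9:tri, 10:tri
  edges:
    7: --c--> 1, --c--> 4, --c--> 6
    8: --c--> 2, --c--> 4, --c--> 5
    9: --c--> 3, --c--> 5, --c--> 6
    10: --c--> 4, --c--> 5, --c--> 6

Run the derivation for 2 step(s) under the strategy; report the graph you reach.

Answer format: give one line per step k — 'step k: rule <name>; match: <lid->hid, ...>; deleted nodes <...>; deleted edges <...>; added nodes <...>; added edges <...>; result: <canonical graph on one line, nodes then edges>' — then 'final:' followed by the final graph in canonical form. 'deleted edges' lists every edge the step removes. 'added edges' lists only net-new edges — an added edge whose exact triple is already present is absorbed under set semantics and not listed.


step 1: rule r1; match: 0->15, 1->3, 2->6, 3->9; deleted nodes 15; deleted edges (15,3,c); (15,6,c); (15,9,c); added nodes 16, 17, 18, 19, 20, 21, 22; added edges (19,3,c); (19,16,c); (19,18,c); (20,6,c); (20,16,c); (20,17,c); (21,9,c); (21,17,c); (21,18,c); (22,16,c); (22,17,c); (22,18,c); result: nodes: 3:vx, 4:vx, 6:vx, 8:vx, 9:vx, 10:vx, 11:vx, 13:tri, 14:tri, 16:vx, 17:vx, 18:vx, 19:tri, 20:tri, 21:tri, 22:tri edges: (13,3,c); (13,6,c); (13,9,c); (13,10,ck); (14,3,ck); (14,9,c); (14,10,c); (14,11,c); (19,3,c); (19,16,c); (19,18,c); (20,6,c); (20,16,c); (20,17,c); (21,9,c); (21,17,c); (21,18,c); (22,16,c); (22,17,c); (22,18,c)
step 2: rule r1; match: 0->19, 1->3, 2->16, 3->18; deleted nodes 19; deleted edges (19,3,c); (19,16,c); (19,18,c); added nodes 23, 24, 25, 26, 27, 28, 29; added edges (26,3,c); (26,23,c); (26,25,c); (27,16,c); (27,23,c); (27,24,c); (28,18,c); (28,24,c); (28,25,c); (29,23,c); (29,24,c); (29,25,c); result: nodes: 3:vx, 4:vx, 6:vx, 8:vx, 9:vx, 10:vx, 11:vx, 13:tri, 14:tri, 16:vx, 17:vx, 18:vx, 20:tri, 21:tri, 22:tri, 23:vx, 24:vx, 25:vx, 26:tri, 27:tri, 28:tri, 29:tri edges: (13,3,c); (13,6,c); (13,9,c); (13,10,ck); (14,3,ck); (14,9,c); (14,10,c); (14,11,c); (20,6,c); (20,16,c); (20,17,c); (21,9,c); (21,17,c); (21,18,c); (22,16,c); (22,17,c); (22,18,c); (26,3,c); (26,23,c); (26,25,c); (27,16,c); (27,23,c); (27,24,c); (28,18,c); (28,24,c); (28,25,c); (29,23,c); (29,24,c); (29,25,c)
final:
nodes: 3:vx, 4:vx, 6:vx, 8:vx, 9:vx, 10:vx, 11:vx, 13:tri, 14:tri, 16:vx, 17:vx, 18:vx, 20:tri, 21:tri, 22:tri, 23:vx, 24:vx, 25:vx, 26:tri, 27:tri, 28:tri, 29:tri
edges: (13,3,c); (13,6,c); (13,9,c); (13,10,ck); (14,3,ck); (14,9,c); (14,10,c); (14,11,c); (20,6,c); (20,16,c); (20,17,c); (21,9,c); (21,17,c); (21,18,c); (22,16,c); (22,17,c); (22,18,c); (26,3,c); (26,23,c); (26,25,c); (27,16,c); (27,23,c); (27,24,c); (28,18,c); (28,24,c); (28,25,c); (29,23,c); (29,24,c); (29,25,c)


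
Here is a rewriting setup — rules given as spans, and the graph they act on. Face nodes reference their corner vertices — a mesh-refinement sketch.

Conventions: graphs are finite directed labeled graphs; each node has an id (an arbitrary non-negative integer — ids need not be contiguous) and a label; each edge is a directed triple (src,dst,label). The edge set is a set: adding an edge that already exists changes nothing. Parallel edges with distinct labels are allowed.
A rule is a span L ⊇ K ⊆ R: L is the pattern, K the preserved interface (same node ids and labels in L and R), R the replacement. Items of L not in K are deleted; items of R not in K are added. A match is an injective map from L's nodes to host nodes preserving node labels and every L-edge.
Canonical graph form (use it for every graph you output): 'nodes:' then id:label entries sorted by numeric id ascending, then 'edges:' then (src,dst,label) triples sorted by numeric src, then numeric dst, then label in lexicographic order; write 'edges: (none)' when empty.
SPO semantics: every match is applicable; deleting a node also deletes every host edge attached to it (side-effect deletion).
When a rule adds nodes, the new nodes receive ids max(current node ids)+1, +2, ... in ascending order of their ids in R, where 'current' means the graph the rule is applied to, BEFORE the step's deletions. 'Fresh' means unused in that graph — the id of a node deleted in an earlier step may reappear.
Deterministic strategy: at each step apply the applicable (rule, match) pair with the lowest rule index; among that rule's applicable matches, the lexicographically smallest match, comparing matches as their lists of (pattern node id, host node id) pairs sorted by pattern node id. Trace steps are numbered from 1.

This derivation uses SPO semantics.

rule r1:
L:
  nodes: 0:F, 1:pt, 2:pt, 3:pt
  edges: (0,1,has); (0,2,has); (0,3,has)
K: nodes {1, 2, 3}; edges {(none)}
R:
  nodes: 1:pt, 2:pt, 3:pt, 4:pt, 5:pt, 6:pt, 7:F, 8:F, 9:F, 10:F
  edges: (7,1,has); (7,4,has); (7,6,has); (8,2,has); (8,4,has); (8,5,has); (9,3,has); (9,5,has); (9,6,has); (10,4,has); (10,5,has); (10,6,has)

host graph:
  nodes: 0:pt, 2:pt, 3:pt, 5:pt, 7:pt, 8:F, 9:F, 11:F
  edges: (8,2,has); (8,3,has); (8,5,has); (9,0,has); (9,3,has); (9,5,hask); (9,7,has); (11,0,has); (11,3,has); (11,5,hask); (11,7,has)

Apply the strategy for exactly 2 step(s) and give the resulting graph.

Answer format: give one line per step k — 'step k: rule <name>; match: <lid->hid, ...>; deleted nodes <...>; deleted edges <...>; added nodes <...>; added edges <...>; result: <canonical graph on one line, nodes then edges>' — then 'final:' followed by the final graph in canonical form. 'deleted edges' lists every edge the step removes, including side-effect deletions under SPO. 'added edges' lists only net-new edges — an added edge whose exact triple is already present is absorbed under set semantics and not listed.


step 1: rule r1; match: 0->8, 1->2, 2->3, 3->5; deleted nodes 8; deleted edges (8,2,has); (8,3,has); (8,5,has); added nodes 12, 13, 14, 15, 16, 17, 18; added edges (15,2,has); (15,12,has); (15,14,has); (16,3,has); (16,12,has); (16,13,has); (17,5,has); (17,13,has); (17,14,has); (18,12,has); (18,13,has); (18,14,has); result: nodes: 0:pt, 2:pt, 3:pt, 5:pt, 7:pt, 9:F, 11:F, 12:pt, 13:pt, 14:pt, 15:F, 16:F, 17:F, 18:F edges: (9,0,has); (9,3,has); (9,5,hask); (9,7,has); (11,0,has); (11,3,has); (11,5,hask); (11,7,has); (15,2,has); (15,12,has); (15,14,has); (16,3,has); (16,12,has); (16,13,has); (17,5,has); (17,13,has); (17,14,has); (18,12,has); (18,13,has); (18,14,has)
step 2: rule r1; match: 0->9, 1->0, 2->3, 3->7; deleted nodes 9; deleted edges (9,0,has); (9,3,has); (9,5,hask); (9,7,has); added nodes 19, 20, 21, 22, 23, 24, 25; added edges (22,0,has); (22,19,has); (22,21,has); (23,3,has); (23,19,has); (23,20,has); (24,7,has); (24,20,has); (24,21,has); (25,19,has); (25,20,has); (25,21,has); result: nodes: 0:pt, 2:pt, 3:pt, 5:pt, 7:pt, 11:F, 12:pt, 13:pt, 14:pt, 15:F, 16:F, 17:F, 18:F, 19:pt, 20:pt, 21:pt, 22:F, 23:F, 24:F, 25:F edges: (11,0,has); (11,3,has); (11,5,hask); (11,7,has); (15,2,has); (15,12,has); (15,14,has); (16,3,has); (16,12,has); (16,13,has); (17,5,has); (17,13,has); (17,14,has); (18,12,has); (18,13,has); (18,14,has); (22,0,has); (22,19,has); (22,21,has); (23,3,has); (23,19,has); (23,20,has); (24,7,has); (24,20,has); (24,21,has); (25,19,has); (25,20,has); (25,21,has)
final:
nodes: 0:pt, 2:pt, 3:pt, 5:pt, 7:pt, 11:F, 12:pt, 13:pt, 14:pt, 15:F, 16:F, 17:F, 18:F, 19:pt, 20:pt, 21:pt, 22:F, 23:F, 24:F, 25:F
edges: (11,0,has); (11,3,has); (11,5,hask); (11,7,has); (15,2,has); (15,12,has); (15,14,has); (16,3,has); (16,12,has); (16,13,has); (17,5,has); (17,13,has); (17,14,has); (18,12,has); (18,13,has); (18,14,has); (22,0,has); (22,19,has); (22,21,has); (23,3,has); (23,19,has); (23,20,has); (24,7,has); (24,20,has); (24,21,has); (25,19,has); (25,20,has); (25,21,has)


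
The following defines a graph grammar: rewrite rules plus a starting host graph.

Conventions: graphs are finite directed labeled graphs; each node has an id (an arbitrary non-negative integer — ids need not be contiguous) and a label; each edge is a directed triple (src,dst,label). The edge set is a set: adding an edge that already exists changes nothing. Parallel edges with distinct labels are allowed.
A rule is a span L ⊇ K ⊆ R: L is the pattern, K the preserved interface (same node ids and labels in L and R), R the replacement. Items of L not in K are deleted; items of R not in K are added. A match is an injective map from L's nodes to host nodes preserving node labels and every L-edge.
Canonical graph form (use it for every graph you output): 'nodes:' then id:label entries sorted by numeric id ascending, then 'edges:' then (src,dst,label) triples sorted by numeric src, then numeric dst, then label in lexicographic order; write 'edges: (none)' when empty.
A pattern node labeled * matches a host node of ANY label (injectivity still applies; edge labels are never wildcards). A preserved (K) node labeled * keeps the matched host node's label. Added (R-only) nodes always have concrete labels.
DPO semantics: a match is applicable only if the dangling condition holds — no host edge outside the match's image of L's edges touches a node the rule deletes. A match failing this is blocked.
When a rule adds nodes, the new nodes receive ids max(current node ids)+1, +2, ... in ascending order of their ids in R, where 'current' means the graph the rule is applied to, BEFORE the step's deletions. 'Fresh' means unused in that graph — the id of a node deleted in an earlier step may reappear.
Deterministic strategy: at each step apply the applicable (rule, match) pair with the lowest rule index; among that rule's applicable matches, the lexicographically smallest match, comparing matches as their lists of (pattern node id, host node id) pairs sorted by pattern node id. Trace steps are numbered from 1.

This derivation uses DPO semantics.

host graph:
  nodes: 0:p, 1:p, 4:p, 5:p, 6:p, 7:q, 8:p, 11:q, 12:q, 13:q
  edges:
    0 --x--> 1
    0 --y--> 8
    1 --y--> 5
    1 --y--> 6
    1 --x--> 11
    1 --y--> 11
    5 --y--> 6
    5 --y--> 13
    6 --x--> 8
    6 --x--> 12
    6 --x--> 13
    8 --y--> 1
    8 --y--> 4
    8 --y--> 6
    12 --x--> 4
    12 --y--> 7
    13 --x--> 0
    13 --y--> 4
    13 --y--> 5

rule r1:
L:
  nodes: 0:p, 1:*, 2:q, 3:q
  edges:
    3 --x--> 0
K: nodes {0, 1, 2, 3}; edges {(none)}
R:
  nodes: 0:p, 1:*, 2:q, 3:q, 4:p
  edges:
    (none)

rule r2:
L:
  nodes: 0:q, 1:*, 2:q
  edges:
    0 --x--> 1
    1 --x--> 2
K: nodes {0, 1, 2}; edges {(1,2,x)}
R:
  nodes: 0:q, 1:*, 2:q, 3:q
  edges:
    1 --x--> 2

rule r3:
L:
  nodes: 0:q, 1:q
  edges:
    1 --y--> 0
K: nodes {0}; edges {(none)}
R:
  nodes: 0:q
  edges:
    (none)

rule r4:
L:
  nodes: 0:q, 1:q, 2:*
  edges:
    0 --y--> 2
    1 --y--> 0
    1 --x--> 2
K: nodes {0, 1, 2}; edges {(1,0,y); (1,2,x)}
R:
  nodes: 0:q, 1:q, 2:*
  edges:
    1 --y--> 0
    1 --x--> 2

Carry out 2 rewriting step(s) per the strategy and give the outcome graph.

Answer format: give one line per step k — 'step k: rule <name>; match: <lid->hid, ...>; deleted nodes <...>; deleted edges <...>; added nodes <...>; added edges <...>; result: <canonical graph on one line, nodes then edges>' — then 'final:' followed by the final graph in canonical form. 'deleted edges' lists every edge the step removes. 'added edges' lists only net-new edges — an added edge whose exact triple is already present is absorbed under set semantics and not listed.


step 1: rule r1; match: 0->0, 1->1, 2->7, 3->13; deleted nodes (none); deleted edges (13,0,x); added nodes 14; added edges (none); result: nodes: 0:p, 1:p, 4:p, 5:p, 6:p, 7:q, 8:p, 11:q, 12:q, 13:q, 14:p edges: (0,1,x); (0,8,y); (1,5,y); (1,6,y); (1,11,x); (1,11,y); (5,6,y); (5,13,y); (6,8,x); (6,12,x); (6,13,x); (8,1,y); (8,4,y); (8,6,y); (12,4,x); (12,7,y); (13,4,y); (13,5,y)
step 2: rule r1; match: 0->4, 1->0, 2->7, 3->12; deleted nodes (none); deleted edges (12,4,x); added nodes 15; added edges (none); result: nodes: 0:p, 1:p, 4:p, 5:p, 6:p, 7:q, 8:p, 11:q, 12:q, 13:q, 14:p, 15:p edges: (0,1,x); (0,8,y); (1,5,y); (1,6,y); (1,11,x); (1,11,y); (5,6,y); (5,13,y); (6,8,x); (6,12,x); (6,13,x); (8,1,y); (8,4,y); (8,6,y); (12,7,y); (13,4,y); (13,5,y)
final:
nodes: 0:p, 1:p, 4:p, 5:p, 6:p, 7:q, 8:p, 11:q, 12:q, 13:q, 14:p, 15:p
edges: (0,1,x); (0,8,y); (1,5,y); (1,6,y); (1,11,x); (1,11,y); (5,6,y); (5,13,y); (6,8,x); (6,12,x); (6,13,x); (8,1,y); (8,4,y); (8,6,y); (12,7,y); (13,4,y); (13,5,y)


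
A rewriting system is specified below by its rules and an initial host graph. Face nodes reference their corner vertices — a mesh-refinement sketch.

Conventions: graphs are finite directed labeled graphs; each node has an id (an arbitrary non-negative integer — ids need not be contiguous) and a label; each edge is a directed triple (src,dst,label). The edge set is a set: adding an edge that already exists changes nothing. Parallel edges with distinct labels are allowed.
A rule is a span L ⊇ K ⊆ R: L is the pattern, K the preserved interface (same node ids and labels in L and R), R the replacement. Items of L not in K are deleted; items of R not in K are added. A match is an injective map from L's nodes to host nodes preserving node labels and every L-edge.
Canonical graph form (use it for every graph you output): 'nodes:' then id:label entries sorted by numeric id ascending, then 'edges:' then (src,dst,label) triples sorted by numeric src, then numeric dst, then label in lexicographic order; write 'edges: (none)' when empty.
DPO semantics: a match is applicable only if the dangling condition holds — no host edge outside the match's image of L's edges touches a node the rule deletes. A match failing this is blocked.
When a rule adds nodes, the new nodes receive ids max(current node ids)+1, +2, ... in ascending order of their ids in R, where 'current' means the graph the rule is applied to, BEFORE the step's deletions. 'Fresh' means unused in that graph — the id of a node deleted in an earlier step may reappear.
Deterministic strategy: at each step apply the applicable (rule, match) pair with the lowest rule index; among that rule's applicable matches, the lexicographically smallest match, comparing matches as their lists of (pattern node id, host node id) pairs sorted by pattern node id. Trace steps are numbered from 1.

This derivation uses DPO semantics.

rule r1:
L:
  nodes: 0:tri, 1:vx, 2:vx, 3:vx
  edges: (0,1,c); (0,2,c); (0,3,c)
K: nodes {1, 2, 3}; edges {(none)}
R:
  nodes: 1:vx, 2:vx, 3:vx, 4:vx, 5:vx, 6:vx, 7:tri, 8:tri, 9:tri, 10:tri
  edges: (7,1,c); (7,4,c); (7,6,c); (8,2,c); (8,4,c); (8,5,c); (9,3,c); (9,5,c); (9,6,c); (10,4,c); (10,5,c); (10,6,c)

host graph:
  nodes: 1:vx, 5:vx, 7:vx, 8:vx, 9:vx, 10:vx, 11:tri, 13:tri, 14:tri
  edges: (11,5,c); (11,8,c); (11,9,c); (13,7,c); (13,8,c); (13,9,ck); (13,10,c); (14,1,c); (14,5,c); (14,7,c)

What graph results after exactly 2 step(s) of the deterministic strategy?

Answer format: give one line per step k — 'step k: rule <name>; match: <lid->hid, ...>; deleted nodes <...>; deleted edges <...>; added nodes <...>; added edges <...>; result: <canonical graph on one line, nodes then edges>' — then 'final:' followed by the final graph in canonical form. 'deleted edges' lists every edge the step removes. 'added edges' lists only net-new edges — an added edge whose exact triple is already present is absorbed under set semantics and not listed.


step 1: rule r1; match: 0->11, 1->5, 2->8, 3->9; deleted nodes 11; deleted edges (11,5,c); (11,8,c); (11,9,c); added nodes 15, 16, 17, 18, 19, 20, 21; added edges (18,5,c); (18,15,c); (18,17,c); (19,8,c); (19,15,c); (19,16,c); (20,9,c); (20,16,c); (20,17,c); (21,15,c); (21,16,c); (21,17,c); result: nodes: 1:vx, 5:vx, 7:vx, 8:vx, 9:vx, 10:vx, 13:tri, 14:tri, 15:vx, 16:vx, 17:vx, 18:tri, 19:tri, 20:tri, 21:tri edges: (13,7,c); (13,8,c); (13,9,ck); (13,10,c); (14,1,c); (14,5,c); (14,7,c); (18,5,c); (18,15,c); (18,17,c); (19,8,c); (19,15,c); (19,16,c); (20,9,c); (20,16,c); (20,17,c); (21,15,c); (21,16,c); (21,17,c)
step 2: rule r1; match: 0->14, 1->1, 2->5, 3->7; deleted nodes 14; deleted edges (14,1,c); (14,5,c); (14,7,c); added nodes 22, 23, 24, 25, 26, 27, 28; added edges (25,1,c); (25,22,c); (25,24,c); (26,5,c); (26,22,c); (26,23,c); (27,7,c); (27,23,c); (27,24,c); (28,22,c); (28,23,c); (28,24,c); result: nodes: 1:vx, 5:vx, 7:vx, 8:vx, 9:vx, 10:vx, 13:tri, 15:vx, 16:vx, 17:vx, 18:tri, 19:tri, 20:tri, 21:tri, 22:vx, 23:vx, 24:vx, 25:tri, 26:tri, 27:tri, 28:tri edges: (13,7,c); (13,8,c); (13,9,ck); (13,10,c); (18,5,c); (18,15,c); (18,17,c); (19,8,c); (19,15,c); (19,16,c); (20,9,c); (20,16,c); (20,17,c); (21,15,c); (21,16,c); (21,17,c); (25,1,c); (25,22,c); (25,24,c); (26,5,c); (26,22,c); (26,23,c); (27,7,c); (27,23,c); (27,24,c); (28,22,c); (28,23,c); (28,24,c)
final:
nodes: 1:vx, 5:vx, 7:vx, 8:vx, 9:vx, 10:vx, 13:tri, 15:vx, 16:vx, 17:vx, 18:tri, 19:tri, 20:tri, 21:tri, 22:vx, 23:vx, 24:vx, 25:tri, 26:tri, 27:tri, 28:tri
edges: (13,7,c); (13,8,c); (13,9,ck); (13,10,c); (18,5,c); (18,15,c); (18,17,c); (19,8,c); (19,15,c); (19,16,c); (20,9,c); (20,16,c); (20,17,c); (21,15,c); (21,16,c); (21,17,c); (25,1,c); (25,22,c); (25,24,c); (26,5,c); (26,22,c); (26,23,c); (27,7,c); (27,23,c); (27,24,c); (28,22,c); (28,23,c); (28,24,c)


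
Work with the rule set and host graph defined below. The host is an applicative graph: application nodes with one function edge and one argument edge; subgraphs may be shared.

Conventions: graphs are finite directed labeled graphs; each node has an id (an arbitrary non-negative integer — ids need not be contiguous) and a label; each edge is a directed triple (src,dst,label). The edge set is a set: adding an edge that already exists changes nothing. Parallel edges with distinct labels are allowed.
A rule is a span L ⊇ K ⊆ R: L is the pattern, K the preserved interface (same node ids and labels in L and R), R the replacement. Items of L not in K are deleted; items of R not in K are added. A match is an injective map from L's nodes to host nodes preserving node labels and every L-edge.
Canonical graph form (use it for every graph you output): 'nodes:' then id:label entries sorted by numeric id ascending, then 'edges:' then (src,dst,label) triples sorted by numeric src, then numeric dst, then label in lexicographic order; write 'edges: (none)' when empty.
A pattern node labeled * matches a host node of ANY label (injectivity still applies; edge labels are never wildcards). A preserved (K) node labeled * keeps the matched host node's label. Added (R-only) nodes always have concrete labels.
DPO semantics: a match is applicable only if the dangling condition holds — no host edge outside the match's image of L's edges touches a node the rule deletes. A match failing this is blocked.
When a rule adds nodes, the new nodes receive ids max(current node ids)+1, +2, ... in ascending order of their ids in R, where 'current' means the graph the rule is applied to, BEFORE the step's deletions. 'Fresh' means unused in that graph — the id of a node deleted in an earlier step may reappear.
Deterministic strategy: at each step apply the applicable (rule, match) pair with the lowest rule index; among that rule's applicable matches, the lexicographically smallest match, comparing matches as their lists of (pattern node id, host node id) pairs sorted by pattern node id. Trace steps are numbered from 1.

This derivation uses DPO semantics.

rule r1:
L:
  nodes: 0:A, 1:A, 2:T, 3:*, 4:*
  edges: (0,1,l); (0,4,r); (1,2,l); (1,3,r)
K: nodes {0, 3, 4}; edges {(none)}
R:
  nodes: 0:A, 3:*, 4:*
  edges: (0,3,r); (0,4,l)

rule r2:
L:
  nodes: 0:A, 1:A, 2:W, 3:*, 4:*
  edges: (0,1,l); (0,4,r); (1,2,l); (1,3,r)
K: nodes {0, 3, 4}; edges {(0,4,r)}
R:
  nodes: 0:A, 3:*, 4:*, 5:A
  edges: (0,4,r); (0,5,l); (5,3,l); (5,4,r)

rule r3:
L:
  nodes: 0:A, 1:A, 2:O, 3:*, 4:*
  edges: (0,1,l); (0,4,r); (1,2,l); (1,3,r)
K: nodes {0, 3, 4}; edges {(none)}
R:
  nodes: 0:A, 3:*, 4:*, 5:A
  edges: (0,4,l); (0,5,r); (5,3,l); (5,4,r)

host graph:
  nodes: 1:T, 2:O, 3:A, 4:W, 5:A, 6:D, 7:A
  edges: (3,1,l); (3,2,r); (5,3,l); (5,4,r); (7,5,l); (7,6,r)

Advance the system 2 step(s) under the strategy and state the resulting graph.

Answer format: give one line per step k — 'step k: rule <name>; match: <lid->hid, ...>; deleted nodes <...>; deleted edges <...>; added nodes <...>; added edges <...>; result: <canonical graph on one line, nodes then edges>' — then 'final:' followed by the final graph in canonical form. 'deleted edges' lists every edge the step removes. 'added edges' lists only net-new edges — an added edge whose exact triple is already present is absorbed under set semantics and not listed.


step 1: rule r1; match: 0->5, 1->3, 2->1, 3->2, 4->4; deleted nodes 1, 3; deleted edges (3,1,l); (3,2,r); (5,3,l); (5,4,r); added nodes (none); added edges (5,2,r); (5,4,l); result: nodes: 2:O, 4:W, 5:A, 6:D, 7:A edges: (5,2,r); (5,4,l); (7,5,l); (7,6,r)
step 2: rule r2; match: 0->7, 1->5, 2->4, 3->2, 4->6; deleted nodes 4, 5; deleted edges (5,2,r); (5,4,l); (7,5,l); added nodes 8; added edges (7,8,l); (8,2,l); (8,6,r); result: nodes: 2:O, 6:D, 7:A, 8:A edges: (7,6,r); (7,8,l); (8,2,l); (8,6,r)
final:
nodes: 2:O, 6:D, 7:A, 8:A
edges: (7,6,r); (7,8,l); (8,2,l); (8,6,r)


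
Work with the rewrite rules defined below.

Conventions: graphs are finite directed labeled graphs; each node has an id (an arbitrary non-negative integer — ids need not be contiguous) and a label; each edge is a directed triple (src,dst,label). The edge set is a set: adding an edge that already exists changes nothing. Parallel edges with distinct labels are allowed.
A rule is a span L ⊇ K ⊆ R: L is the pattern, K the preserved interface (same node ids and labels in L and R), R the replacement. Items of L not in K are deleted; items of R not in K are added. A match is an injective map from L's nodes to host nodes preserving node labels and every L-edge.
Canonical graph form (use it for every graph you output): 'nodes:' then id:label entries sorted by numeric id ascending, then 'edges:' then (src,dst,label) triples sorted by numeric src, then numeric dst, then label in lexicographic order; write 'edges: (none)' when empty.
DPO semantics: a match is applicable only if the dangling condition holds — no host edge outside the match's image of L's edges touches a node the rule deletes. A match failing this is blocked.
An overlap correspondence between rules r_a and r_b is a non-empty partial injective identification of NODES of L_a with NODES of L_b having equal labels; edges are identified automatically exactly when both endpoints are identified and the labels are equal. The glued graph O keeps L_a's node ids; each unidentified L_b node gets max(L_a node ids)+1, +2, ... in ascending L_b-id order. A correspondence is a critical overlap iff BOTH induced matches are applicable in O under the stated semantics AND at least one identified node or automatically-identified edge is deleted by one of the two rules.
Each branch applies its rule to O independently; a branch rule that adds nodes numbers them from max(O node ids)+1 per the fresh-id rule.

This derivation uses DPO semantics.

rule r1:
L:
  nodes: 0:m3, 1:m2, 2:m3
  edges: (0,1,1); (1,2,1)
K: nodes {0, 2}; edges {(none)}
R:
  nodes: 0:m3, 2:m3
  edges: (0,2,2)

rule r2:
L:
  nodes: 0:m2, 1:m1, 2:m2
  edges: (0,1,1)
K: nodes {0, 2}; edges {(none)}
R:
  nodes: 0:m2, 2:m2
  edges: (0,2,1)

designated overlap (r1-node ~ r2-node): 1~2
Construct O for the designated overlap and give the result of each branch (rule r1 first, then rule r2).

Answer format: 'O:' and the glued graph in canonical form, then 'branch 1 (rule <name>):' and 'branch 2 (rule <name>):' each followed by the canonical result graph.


O:
nodes: 0:m3, 1:m2, 2:m3, 3:m2, 4:m1
edges: (0,1,1); (1,2,1); (3,4,1)
branch 1 (rule r1):
nodes: 0:m3, 2:m3, 3:m2, 4:m1
edges: (0,2,2); (3,4,1)
branch 2 (rule r2):
nodes: 0:m3, 1:m2, 2:m3, 3:m2
edges: (0,1,1); (1,2,1); (3,1,1)


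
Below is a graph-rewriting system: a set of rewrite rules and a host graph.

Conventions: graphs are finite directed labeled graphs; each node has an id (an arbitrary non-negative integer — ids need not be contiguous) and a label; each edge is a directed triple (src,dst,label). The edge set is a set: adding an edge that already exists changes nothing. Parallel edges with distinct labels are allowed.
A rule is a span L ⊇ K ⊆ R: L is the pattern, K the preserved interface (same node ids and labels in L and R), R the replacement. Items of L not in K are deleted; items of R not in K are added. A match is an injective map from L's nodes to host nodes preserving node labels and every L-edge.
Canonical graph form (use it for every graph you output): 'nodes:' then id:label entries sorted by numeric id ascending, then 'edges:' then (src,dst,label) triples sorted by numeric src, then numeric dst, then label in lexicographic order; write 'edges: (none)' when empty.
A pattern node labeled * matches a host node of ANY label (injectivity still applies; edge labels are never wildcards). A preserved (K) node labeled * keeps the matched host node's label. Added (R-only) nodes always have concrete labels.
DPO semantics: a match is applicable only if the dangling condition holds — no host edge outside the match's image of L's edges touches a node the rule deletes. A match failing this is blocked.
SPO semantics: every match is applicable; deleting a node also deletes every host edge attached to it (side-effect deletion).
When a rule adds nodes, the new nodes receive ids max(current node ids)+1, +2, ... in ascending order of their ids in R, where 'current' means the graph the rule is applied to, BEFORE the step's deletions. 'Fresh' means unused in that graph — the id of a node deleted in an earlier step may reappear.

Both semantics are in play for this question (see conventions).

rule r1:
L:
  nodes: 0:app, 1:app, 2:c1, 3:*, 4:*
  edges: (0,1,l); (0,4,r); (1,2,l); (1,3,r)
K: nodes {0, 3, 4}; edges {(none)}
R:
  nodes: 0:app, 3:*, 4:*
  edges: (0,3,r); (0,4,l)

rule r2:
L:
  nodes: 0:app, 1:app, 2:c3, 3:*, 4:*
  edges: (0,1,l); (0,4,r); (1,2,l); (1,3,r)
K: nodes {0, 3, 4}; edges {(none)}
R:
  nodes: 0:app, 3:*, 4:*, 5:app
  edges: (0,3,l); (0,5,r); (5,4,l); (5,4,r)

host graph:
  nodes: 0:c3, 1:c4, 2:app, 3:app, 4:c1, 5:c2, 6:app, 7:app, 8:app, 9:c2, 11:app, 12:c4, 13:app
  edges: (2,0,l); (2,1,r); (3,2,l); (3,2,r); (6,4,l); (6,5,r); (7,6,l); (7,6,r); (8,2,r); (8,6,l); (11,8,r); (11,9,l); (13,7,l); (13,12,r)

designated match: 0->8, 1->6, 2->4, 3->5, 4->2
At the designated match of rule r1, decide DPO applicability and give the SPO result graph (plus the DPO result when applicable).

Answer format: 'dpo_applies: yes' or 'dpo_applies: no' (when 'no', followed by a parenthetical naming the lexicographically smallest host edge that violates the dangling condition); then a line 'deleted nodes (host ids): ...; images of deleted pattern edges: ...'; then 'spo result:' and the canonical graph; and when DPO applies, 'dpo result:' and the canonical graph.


dpo_applies: no
(the rule deletes node 6, which keeps host edge (7,6,l) outside the match image — the dangling condition fails, DPO blocks; SPO proceeds and side-deletes such edges)
deleted nodes (host ids): 4, 6; images of deleted pattern edges: (6,4,l); (6,5,r); (8,2,r); (8,6,l)
spo result:
nodes: 0:c3, 1:c4, 2:app, 3:app, 5:c2, 7:app, 8:app, 9:c2, 11:app, 12:c4, 13:app
edges: (2,0,l); (2,1,r); (3,2,l); (3,2,r); (8,2,l); (8,5,r); (11,8,r); (11,9,l); (13,7,l); (13,12,r)


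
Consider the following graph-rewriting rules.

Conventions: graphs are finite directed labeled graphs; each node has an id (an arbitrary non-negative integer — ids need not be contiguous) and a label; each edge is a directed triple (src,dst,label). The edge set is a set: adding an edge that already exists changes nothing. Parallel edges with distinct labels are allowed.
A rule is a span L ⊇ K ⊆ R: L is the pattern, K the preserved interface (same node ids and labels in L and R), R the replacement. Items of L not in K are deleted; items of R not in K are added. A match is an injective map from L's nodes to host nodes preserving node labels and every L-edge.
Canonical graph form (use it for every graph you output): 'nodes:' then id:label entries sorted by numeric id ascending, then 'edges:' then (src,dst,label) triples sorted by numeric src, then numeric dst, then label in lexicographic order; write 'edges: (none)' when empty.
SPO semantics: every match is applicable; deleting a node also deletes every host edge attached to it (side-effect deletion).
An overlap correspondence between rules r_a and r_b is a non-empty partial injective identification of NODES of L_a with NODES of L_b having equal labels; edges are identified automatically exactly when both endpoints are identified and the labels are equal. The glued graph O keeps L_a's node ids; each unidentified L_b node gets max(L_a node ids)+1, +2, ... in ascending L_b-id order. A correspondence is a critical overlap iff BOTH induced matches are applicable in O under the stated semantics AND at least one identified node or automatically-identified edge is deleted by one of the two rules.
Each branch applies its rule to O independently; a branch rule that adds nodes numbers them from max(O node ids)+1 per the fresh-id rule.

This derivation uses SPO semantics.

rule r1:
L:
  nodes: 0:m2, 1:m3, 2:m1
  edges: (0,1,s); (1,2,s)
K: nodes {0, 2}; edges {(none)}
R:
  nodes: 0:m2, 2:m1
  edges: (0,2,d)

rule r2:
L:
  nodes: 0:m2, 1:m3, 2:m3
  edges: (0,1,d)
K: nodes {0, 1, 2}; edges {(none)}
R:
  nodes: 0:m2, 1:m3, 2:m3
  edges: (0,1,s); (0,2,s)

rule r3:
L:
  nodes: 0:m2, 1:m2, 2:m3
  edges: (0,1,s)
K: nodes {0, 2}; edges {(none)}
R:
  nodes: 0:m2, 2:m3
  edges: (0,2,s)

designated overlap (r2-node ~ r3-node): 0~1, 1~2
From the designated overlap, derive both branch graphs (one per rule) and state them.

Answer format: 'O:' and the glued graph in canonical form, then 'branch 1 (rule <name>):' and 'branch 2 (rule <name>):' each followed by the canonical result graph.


O:
nodes: 0:m2, 1:m3, 2:m3, 3:m2
edges: (0,1,d); (3,0,s)
branch 1 (rule r2):
nodes: 0:m2, 1:m3, 2:m3, 3:m2
edges: (0,1,s); (0,2,s); (3,0,s)
branch 2 (rule r3):
nodes: 1:m3, 2:m3, 3:m2
edges: (3,1,s)


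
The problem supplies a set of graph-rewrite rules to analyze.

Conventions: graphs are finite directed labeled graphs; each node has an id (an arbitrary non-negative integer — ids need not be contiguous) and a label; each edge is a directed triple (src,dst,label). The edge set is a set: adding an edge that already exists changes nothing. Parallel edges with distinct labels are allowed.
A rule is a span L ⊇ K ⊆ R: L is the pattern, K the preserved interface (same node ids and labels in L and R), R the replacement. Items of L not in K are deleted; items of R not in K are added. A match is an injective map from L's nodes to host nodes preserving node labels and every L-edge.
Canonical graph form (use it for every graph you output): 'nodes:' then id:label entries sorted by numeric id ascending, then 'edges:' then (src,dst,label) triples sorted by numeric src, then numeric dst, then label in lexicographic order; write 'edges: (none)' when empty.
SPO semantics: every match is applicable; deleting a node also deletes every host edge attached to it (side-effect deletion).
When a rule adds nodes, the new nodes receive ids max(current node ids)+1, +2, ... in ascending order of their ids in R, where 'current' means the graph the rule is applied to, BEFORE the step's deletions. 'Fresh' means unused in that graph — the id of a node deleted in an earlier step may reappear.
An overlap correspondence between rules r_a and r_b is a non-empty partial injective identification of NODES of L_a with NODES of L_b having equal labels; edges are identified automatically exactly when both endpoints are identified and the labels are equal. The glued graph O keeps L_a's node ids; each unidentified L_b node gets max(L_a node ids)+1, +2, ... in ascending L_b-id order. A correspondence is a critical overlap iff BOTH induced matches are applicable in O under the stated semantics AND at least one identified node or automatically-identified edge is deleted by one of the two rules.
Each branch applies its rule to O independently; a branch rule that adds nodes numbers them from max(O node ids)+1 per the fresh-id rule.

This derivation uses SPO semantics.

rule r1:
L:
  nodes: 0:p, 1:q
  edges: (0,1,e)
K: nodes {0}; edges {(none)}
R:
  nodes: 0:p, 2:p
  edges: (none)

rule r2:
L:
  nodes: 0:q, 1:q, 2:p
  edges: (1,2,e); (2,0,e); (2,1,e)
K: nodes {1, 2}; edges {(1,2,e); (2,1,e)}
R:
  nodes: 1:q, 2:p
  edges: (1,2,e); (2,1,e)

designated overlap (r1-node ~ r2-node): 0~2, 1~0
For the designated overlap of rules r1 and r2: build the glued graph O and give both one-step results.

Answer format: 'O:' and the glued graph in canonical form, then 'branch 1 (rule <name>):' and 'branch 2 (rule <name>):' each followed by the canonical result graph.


O:
nodes: 0:p, 1:q, 2:q
edges: (0,1,e); (0,2,e); (2,0,e)
branch 1 (rule r1):
nodes: 0:p, 2:q, 3:p
edges: (0,2,e); (2,0,e)
branch 2 (rule r2):
nodes: 0:p, 2:q
edges: (0,2,e); (2,0,e)
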